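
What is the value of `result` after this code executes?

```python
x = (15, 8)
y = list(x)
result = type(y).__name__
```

x is tuple; y is list; result = 'list'

'list'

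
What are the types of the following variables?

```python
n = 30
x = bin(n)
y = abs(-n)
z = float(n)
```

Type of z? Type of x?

float() returns float; bin() returns str

float, str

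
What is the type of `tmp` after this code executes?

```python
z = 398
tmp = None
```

None has type NoneType

NoneType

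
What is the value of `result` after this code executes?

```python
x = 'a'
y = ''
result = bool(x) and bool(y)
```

x = 'a'; y = ''; result = False

False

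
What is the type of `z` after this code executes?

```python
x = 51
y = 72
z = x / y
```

int / int = float

float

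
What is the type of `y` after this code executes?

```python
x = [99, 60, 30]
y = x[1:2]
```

Slicing a list returns a list

list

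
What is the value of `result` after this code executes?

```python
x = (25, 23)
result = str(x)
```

x = (25, 23); result = '(25, 23)'

'(25, 23)'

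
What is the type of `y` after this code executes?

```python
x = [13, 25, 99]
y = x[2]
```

Indexing list[int] returns int

int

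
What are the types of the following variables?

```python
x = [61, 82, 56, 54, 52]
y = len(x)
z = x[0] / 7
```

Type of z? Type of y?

int / int = float; len() returns int

float, int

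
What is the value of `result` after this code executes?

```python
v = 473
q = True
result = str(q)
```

v = 473; q = True; result = 'True'

'True'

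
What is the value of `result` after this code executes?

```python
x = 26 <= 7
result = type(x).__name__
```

x is bool; result = 'bool'

'bool'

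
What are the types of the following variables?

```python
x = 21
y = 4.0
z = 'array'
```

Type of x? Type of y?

x is assigned a bare integer (no decimal point), so it is an int; y is assigned a number with a decimal point, so it is a float

int, float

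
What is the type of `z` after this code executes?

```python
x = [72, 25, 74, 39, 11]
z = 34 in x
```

'in' operator returns bool

bool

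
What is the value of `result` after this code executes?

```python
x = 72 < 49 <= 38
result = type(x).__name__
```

x is bool; result = 'bool'

'bool'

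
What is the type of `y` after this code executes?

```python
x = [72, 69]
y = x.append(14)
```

list.append() returns None (mutates in place)

NoneType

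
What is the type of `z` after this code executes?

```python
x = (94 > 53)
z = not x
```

'not' returns bool

bool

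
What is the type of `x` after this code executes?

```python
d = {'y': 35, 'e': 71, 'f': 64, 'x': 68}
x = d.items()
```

dict.items() returns dict_items view

dict_items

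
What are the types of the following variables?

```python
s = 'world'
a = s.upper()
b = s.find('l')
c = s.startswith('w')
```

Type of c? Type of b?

startswith() returns bool; find() returns int

bool, int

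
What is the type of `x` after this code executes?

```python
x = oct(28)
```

oct() returns str representation

str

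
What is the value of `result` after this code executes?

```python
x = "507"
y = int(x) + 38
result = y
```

x = '507'; y = 545; result = 545

545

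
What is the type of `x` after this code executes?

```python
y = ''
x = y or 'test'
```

'or' returns first truthy value (str)

str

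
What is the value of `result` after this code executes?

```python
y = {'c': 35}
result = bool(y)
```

y = {'c': 35}; result = True

True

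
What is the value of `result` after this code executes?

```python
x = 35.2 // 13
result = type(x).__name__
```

x is float; result = 'float'

'float'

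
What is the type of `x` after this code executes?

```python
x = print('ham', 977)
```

print() returns None

NoneType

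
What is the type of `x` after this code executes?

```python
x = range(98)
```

range() returns a range object

range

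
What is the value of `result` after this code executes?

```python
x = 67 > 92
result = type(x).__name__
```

x is bool; result = 'bool'

'bool'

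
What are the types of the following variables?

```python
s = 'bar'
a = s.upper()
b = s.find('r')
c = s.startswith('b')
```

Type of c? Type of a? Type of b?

startswith() returns bool; upper() returns str; find() returns int

bool, str, int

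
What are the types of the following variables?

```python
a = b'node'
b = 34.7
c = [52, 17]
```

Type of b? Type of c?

b is assigned a number with a decimal point, so it is a float; c is assigned a list literal (square brackets)

float, list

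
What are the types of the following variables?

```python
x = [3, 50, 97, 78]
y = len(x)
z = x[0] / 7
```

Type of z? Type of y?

int / int = float; len() returns int

float, int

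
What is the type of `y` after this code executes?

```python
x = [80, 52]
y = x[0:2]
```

Slicing a list returns a list

list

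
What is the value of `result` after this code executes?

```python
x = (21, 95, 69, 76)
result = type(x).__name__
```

x is tuple; result = 'tuple'

'tuple'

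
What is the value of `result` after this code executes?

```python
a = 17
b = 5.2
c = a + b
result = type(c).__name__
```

a is int; b is float; c is float; result = 'float'

'float'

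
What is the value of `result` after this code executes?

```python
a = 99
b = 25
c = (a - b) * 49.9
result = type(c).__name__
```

a is int; b is int; c is float; result = 'float'

'float'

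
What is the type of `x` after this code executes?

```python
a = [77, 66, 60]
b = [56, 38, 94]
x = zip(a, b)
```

zip() returns a zip object

zip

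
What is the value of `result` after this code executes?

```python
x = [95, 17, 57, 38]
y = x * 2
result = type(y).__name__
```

x is list; y is list; result = 'list'

'list'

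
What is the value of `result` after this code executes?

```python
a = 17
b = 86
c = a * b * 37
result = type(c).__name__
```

a is int; b is int; c is int; result = 'int'

'int'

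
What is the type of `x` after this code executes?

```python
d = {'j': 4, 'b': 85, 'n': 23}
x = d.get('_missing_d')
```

dict.get() returns None when key not found

NoneType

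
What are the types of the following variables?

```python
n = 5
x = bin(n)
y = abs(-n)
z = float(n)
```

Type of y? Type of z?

abs() of int returns int; float() returns float

int, float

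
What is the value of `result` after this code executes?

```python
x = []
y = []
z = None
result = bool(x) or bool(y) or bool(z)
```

x = []; y = []; z = None; result = False

False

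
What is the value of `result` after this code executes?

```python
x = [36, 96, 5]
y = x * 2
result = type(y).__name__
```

x is list; y is list; result = 'list'

'list'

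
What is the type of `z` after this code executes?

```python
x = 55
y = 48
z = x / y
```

int / int = float

float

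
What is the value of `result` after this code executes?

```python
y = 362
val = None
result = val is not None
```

y = 362; val = None; result = False

False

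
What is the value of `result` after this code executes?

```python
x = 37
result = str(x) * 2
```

x = 37; result = '3737'

'3737'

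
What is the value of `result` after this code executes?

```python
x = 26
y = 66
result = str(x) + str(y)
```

x = 26; y = 66; result = '2666'

'2666'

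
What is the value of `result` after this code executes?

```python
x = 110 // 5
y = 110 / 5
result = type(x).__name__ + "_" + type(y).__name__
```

x is int; y is float; result = 'int_float'

'int_float'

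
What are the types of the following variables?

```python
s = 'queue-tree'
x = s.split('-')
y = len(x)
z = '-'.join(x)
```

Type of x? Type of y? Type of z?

str.split() returns list; len() returns int; str.join() returns str

list, int, str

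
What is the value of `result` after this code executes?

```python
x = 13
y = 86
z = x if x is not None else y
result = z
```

x = 13; y = 86; z = 13; result = 13

13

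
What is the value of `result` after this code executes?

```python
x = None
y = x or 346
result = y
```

x = None; y = 346; result = 346

346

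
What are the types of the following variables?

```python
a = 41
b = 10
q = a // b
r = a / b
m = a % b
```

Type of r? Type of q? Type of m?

/ returns float; // returns int; % of ints returns int

float, int, int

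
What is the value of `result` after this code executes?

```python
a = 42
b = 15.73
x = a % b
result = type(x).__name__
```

a is int; b is float; x is float; result = 'float'

'float'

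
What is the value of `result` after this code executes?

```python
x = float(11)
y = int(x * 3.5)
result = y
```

x = 11.0; y = 38; result = 38

38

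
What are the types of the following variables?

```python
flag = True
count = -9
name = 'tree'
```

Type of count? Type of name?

count is assigned a bare integer (no decimal point), so it is an int; name is assigned a quoted string literal, so it is a str

int, str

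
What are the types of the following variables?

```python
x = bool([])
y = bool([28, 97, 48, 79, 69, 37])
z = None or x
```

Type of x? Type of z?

bool() returns bool; None or bool returns the bool

bool, bool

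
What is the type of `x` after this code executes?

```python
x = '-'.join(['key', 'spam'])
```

str.join() returns str

str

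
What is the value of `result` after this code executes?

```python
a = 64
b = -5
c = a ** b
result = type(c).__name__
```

a is int; b is int; c is float; result = 'float'

'float'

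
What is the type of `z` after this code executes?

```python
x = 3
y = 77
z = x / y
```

int / int = float

float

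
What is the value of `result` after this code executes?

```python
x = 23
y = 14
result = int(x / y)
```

x = 23; y = 14; result = 1

1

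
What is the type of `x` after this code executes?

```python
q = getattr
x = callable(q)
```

callable() returns bool

bool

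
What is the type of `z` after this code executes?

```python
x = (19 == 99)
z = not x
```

'not' returns bool

bool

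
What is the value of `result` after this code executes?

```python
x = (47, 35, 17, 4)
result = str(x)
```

x = (47, 35, 17, 4); result = '(47, 35, 17, 4)'

'(47, 35, 17, 4)'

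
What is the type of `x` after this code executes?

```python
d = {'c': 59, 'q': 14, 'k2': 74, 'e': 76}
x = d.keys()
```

.keys() returns dict_keys view

dict_keys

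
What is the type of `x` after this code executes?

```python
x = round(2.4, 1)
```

round() with decimal places returns float

float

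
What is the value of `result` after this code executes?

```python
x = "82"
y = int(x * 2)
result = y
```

x = '82'; y = 8282; result = 8282

8282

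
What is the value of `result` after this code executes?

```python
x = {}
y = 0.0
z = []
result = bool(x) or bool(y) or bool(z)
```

x = {}; y = 0.0; z = []; result = False

False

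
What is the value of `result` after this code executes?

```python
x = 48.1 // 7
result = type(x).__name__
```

x is float; result = 'float'

'float'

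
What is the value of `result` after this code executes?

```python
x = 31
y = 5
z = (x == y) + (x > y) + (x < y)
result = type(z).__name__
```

x is int; y is int; z is int; result = 'int'

'int'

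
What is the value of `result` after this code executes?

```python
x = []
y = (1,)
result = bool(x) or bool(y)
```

x = []; y = (1,); result = True

True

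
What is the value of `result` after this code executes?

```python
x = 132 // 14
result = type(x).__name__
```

x is int; result = 'int'

'int'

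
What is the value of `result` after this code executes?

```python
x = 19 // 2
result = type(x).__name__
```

x is int; result = 'int'

'int'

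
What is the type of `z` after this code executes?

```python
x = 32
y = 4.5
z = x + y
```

int + float = float

float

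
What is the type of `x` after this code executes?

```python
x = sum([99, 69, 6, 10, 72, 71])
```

sum() of ints returns int

int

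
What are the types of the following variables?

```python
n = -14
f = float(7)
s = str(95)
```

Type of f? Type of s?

f is assigned the result of calling float(), which returns a float; s is assigned the result of calling str(), which returns a str

float, str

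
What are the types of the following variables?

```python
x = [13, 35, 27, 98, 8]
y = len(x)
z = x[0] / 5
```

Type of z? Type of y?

int / int = float; len() returns int

float, int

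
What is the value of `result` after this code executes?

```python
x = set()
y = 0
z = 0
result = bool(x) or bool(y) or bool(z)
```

x = set(); y = 0; z = 0; result = False

False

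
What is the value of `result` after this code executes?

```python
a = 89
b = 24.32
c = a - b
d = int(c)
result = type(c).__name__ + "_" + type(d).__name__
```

a is int; b is float; c is float; d is int; result = 'float_int'

'float_int'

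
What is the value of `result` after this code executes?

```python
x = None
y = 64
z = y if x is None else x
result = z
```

x = None; y = 64; z = 64; result = 64

64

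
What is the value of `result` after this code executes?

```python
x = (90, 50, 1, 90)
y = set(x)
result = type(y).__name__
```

x is tuple; y is set; result = 'set'

'set'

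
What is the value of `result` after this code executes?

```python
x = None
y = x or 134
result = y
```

x = None; y = 134; result = 134

134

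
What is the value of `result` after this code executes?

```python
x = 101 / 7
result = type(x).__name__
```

x is float; result = 'float'

'float'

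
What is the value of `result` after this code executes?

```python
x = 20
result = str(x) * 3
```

x = 20; result = '202020'

'202020'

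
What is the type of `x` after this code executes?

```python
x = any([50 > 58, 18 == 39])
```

any() returns bool

bool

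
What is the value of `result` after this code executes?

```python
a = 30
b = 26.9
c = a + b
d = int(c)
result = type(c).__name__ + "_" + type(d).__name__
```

a is int; b is float; c is float; d is int; result = 'float_int'

'float_int'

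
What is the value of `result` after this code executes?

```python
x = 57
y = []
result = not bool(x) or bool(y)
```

x = 57; y = []; result = False

False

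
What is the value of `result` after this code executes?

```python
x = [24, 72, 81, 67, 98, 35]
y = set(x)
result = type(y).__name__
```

x is list; y is set; result = 'set'

'set'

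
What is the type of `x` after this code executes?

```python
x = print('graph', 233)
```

print() returns None

NoneType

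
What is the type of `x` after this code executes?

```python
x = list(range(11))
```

list(range()) returns list

list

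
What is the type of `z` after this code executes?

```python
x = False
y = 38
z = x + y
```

bool + int = int (bool is subclass of int)

int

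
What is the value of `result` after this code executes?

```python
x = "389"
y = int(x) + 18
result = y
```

x = '389'; y = 407; result = 407

407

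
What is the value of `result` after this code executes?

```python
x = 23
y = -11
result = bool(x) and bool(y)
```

x = 23; y = -11; result = True

True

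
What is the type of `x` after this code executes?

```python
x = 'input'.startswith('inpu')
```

str.startswith() returns bool

bool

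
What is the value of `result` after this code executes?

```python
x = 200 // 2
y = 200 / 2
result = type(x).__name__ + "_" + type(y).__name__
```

x is int; y is float; result = 'int_float'

'int_float'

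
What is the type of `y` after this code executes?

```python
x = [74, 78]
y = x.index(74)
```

list.index() returns int

int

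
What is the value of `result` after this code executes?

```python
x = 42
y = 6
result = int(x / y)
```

x = 42; y = 6; result = 7

7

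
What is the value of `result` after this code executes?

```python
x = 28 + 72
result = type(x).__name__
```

x is int; result = 'int'

'int'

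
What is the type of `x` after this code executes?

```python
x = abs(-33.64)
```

abs() of float returns float

float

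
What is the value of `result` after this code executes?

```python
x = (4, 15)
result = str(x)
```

x = (4, 15); result = '(4, 15)'

'(4, 15)'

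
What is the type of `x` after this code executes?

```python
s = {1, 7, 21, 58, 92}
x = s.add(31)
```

set.add() returns None (mutates in place)

NoneType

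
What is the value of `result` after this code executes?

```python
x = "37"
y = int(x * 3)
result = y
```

x = '37'; y = 373737; result = 373737

373737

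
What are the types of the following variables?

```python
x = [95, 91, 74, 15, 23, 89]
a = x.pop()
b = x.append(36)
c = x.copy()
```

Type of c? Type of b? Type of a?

copy() returns list; append() returns None; pop() returns element

list, NoneType, int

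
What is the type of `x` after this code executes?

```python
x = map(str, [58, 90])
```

map() returns a map object

map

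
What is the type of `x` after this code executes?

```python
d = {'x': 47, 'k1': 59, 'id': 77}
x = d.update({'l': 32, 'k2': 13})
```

dict.update() returns None

NoneType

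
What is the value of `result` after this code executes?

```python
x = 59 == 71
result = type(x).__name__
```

x is bool; result = 'bool'

'bool'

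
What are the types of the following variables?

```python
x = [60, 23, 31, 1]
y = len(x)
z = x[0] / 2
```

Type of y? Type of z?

len() returns int; int / int = float

int, float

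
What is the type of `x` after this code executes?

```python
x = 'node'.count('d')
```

str.count() returns int

int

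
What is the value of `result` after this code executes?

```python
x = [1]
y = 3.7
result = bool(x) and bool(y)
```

x = [1]; y = 3.7; result = True

True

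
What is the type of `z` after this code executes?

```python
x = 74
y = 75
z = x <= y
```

Comparison returns bool

bool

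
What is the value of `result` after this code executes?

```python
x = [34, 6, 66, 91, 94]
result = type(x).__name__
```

x is list; result = 'list'

'list'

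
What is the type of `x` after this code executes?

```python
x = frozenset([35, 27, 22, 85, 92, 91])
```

frozenset() returns frozenset

frozenset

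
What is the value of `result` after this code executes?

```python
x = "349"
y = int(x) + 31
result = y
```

x = '349'; y = 380; result = 380

380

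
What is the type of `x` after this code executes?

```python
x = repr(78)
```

repr() returns str

str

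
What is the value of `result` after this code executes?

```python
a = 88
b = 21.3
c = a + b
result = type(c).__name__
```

a is int; b is float; c is float; result = 'float'

'float'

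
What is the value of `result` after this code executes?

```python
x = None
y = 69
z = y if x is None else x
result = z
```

x = None; y = 69; z = 69; result = 69

69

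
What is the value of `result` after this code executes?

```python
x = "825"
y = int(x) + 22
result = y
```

x = '825'; y = 847; result = 847

847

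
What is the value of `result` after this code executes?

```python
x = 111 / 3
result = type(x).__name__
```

x is float; result = 'float'

'float'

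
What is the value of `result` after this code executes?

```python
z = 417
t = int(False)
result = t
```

z = 417; t = 0; result = 0

0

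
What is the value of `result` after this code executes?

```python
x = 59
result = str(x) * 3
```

x = 59; result = '595959'

'595959'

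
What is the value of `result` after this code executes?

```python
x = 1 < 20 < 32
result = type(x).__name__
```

x is bool; result = 'bool'

'bool'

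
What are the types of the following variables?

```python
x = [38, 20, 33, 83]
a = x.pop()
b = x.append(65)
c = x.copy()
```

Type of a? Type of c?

pop() returns element; copy() returns list

int, list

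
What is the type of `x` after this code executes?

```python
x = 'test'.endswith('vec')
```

str.endswith() returns bool

bool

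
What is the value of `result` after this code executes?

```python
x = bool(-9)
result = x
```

x = True; result = True

True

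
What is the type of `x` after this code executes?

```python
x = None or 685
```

'or' with None returns the other truthy value

int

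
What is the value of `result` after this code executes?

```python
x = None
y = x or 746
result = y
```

x = None; y = 746; result = 746

746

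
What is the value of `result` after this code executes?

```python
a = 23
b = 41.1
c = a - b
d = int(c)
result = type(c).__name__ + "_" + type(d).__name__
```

a is int; b is float; c is float; d is int; result = 'float_int'

'float_int'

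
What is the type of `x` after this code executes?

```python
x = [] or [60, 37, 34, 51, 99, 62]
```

'or' returns first truthy value (list)

list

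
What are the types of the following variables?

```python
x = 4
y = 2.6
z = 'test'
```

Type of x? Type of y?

x is assigned a bare integer (no decimal point), so it is an int; y is assigned a number with a decimal point, so it is a float

int, float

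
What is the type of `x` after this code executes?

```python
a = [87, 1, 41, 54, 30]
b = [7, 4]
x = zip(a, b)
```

zip() returns a zip object

zip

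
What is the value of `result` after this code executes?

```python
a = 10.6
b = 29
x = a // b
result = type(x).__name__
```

a is float; b is int; x is float; result = 'float'

'float'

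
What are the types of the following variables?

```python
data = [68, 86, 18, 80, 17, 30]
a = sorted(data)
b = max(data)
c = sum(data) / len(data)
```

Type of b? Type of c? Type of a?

max of ints returns int; int / int = float; sorted() returns list

int, float, list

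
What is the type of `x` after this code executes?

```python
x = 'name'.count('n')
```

str.count() returns int

int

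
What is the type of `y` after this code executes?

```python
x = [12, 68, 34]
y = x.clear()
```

list.clear() returns None

NoneType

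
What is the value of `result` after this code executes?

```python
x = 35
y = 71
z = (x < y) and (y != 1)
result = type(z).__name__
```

x is int; y is int; z is bool; result = 'bool'

'bool'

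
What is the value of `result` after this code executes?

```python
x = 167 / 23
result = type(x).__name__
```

x is float; result = 'float'

'float'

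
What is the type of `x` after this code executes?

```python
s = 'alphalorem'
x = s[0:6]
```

Slicing a str returns str

str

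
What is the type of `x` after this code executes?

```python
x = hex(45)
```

hex() returns str representation

str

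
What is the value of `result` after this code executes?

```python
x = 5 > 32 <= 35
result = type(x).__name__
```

x is bool; result = 'bool'

'bool'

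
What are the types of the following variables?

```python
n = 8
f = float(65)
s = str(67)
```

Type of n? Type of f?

n is assigned a bare integer (no decimal point), so it is an int; f is assigned the result of calling float(), which returns a float

int, float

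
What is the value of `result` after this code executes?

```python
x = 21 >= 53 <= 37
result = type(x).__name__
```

x is bool; result = 'bool'

'bool'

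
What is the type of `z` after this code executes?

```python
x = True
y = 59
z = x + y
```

bool + int = int (bool is subclass of int)

int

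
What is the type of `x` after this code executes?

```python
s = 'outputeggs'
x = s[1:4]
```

Slicing a str returns str

str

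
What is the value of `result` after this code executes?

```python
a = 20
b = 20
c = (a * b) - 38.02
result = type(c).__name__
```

a is int; b is int; c is float; result = 'float'

'float'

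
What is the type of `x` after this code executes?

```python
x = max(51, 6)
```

max() of ints returns int

int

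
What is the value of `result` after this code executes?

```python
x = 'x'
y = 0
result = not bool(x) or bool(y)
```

x = 'x'; y = 0; result = False

False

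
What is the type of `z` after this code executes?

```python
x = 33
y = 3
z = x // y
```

int // int = int

int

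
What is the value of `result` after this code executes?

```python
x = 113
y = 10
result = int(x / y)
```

x = 113; y = 10; result = 11

11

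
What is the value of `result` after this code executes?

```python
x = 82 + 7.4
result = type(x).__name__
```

x is float; result = 'float'

'float'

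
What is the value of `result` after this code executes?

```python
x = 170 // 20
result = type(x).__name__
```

x is int; result = 'int'

'int'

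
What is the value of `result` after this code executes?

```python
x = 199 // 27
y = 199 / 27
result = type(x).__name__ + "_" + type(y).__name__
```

x is int; y is float; result = 'int_float'

'int_float'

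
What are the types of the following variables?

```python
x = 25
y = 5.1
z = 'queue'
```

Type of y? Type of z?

y is assigned a number with a decimal point, so it is a float; z is assigned a quoted string literal, so it is a str

float, str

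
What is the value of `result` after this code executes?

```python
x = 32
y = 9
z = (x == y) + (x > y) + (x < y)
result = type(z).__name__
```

x is int; y is int; z is int; result = 'int'

'int'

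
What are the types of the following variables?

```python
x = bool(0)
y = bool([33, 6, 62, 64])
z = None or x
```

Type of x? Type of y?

bool() returns bool; bool() returns bool

bool, bool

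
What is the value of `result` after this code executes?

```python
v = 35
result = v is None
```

v = 35; result = False

False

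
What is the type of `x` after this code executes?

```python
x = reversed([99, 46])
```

reversed() on a list returns list_reverseiterator

list_reverseiterator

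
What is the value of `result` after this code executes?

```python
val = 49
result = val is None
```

val = 49; result = False

False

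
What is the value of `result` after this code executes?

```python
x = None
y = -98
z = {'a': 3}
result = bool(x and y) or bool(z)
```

x = None; y = -98; z = {'a': 3}; result = True

True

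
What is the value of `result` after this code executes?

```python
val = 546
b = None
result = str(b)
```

val = 546; b = None; result = 'None'

'None'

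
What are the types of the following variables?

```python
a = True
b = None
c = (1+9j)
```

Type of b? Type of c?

b is assigned None, whose type is NoneType; c is assigned (1+9j), an int plus an imaginary literal (j suffix), which evaluates to complex

NoneType, complex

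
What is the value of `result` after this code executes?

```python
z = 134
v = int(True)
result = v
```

z = 134; v = 1; result = 1

1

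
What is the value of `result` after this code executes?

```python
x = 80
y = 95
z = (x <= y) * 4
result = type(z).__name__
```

x is int; y is int; z is int; result = 'int'

'int'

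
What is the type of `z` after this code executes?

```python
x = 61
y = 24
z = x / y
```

int / int = float

float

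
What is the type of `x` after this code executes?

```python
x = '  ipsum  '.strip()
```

str.strip() returns str

str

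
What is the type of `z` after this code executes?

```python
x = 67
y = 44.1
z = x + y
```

int + float = float

float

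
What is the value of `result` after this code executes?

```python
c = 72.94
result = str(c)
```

c = 72.94; result = '72.94'

'72.94'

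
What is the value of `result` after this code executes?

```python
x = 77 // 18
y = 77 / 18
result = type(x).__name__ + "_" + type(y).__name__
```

x is int; y is float; result = 'int_float'

'int_float'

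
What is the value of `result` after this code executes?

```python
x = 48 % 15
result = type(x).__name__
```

x is int; result = 'int'

'int'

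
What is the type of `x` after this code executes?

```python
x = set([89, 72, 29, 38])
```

set() constructor returns set

set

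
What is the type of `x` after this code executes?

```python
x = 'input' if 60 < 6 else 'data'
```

Both branches of conditional are str

str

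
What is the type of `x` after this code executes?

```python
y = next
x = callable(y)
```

callable() returns bool

bool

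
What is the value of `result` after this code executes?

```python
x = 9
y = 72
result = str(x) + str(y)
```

x = 9; y = 72; result = '972'

'972'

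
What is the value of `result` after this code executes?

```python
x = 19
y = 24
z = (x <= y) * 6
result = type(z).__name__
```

x is int; y is int; z is int; result = 'int'

'int'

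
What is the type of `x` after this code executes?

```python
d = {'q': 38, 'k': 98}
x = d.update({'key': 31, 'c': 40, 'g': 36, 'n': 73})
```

dict.update() returns None

NoneType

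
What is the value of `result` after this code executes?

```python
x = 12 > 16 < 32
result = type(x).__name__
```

x is bool; result = 'bool'

'bool'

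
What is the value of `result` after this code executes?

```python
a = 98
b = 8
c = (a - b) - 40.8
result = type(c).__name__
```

a is int; b is int; c is float; result = 'float'

'float'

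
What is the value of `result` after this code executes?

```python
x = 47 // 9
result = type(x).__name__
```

x is int; result = 'int'

'int'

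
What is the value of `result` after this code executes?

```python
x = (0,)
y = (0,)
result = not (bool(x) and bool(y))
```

x = (0,); y = (0,); result = False

False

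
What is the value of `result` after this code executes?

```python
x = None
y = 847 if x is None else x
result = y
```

x = None; y = 847; result = 847

847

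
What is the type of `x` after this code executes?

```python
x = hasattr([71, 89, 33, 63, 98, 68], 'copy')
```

hasattr() returns bool

bool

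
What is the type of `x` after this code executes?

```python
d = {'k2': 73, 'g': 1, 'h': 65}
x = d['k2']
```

Accessing dict[str, int] with str key returns int

int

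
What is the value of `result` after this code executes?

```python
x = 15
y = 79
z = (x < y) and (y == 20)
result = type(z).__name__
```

x is int; y is int; z is bool; result = 'bool'

'bool'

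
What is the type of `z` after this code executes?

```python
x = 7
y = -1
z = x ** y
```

int ** negative = float

float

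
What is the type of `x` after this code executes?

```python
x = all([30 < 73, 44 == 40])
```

all() returns bool

bool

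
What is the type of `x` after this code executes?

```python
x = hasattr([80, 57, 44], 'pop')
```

hasattr() returns bool

bool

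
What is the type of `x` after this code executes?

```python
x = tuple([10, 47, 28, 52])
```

tuple() constructor returns tuple

tuple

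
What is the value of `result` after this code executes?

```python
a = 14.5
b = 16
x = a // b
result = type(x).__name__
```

a is float; b is int; x is float; result = 'float'

'float'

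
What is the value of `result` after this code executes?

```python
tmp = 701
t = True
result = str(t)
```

tmp = 701; t = True; result = 'True'

'True'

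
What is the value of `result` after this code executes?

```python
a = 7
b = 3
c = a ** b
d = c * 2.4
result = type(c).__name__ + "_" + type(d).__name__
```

a is int; b is int; c is int; d is float; result = 'int_float'

'int_float'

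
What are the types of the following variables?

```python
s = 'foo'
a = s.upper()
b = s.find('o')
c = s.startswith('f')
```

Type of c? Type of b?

startswith() returns bool; find() returns int

bool, int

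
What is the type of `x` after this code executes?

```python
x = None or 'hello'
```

'or' with None returns the other truthy value (str)

str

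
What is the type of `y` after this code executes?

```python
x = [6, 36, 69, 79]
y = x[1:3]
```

Slicing a list returns a list

list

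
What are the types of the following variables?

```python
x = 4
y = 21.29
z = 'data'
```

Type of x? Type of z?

x is assigned a bare integer (no decimal point), so it is an int; z is assigned a quoted string literal, so it is a str

int, str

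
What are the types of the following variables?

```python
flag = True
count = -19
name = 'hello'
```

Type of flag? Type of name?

flag is assigned the constant True, which has type bool; name is assigned a quoted string literal, so it is a str

bool, str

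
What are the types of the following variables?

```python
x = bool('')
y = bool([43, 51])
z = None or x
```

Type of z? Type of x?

None or bool returns the bool; bool() returns bool

bool, bool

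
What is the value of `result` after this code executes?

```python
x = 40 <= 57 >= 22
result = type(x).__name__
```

x is bool; result = 'bool'

'bool'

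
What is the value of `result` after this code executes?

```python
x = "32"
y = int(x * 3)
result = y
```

x = '32'; y = 323232; result = 323232

323232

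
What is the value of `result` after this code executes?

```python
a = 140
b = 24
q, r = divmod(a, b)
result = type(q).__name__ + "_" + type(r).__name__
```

a is int; b is int; q is int; r is int; result = 'int_int'

'int_int'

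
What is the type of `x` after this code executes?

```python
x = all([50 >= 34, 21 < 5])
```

all() returns bool

bool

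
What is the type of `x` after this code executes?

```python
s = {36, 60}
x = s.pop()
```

Popping from set[int] returns int

int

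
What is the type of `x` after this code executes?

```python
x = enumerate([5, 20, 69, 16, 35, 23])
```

enumerate() returns an enumerate object

enumerate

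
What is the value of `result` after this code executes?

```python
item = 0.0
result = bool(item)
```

item = 0.0; result = False

False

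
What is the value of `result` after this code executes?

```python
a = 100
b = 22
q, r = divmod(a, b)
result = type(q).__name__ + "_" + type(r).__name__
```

a is int; b is int; q is int; r is int; result = 'int_int'

'int_int'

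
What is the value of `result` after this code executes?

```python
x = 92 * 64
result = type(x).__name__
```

x is int; result = 'int'

'int'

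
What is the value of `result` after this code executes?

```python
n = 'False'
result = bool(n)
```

n = 'False'; result = True

True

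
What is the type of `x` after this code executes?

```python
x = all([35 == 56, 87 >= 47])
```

all() returns bool

bool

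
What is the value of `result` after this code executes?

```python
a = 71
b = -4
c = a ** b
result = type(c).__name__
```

a is int; b is int; c is float; result = 'float'

'float'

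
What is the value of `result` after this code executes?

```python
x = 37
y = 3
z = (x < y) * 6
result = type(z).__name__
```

x is int; y is int; z is int; result = 'int'

'int'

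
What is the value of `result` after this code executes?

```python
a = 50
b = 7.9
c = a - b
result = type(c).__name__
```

a is int; b is float; c is float; result = 'float'

'float'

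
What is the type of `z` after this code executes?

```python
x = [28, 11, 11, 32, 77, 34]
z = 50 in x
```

'in' operator returns bool

bool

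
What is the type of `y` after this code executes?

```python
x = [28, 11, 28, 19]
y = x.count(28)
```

list.count() returns int

int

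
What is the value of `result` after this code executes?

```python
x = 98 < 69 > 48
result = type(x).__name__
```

x is bool; result = 'bool'

'bool'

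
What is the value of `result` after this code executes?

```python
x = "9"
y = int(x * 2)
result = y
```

x = '9'; y = 99; result = 99

99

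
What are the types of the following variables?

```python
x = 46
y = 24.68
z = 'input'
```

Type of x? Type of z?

x is assigned a bare integer (no decimal point), so it is an int; z is assigned a quoted string literal, so it is a str

int, str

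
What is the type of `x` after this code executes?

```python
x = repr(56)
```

repr() returns str

str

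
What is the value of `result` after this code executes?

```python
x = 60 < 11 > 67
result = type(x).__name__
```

x is bool; result = 'bool'

'bool'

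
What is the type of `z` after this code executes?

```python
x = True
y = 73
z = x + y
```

bool + int = int (bool is subclass of int)

int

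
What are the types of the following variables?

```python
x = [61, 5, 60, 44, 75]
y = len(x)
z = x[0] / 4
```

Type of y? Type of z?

len() returns int; int / int = float

int, float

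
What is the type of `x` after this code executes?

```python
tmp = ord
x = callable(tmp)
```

callable() returns bool

bool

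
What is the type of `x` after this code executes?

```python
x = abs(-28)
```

abs() of int returns int

int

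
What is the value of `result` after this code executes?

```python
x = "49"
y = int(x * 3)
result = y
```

x = '49'; y = 494949; result = 494949

494949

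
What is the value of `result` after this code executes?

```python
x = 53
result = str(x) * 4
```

x = 53; result = '53535353'

'53535353'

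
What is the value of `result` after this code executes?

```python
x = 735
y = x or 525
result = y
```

x = 735; y = 735; result = 735

735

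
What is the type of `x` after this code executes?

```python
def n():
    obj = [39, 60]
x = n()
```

Function without return returns None

NoneType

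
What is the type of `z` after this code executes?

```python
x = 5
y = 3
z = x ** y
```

positive int ** positive int = int

int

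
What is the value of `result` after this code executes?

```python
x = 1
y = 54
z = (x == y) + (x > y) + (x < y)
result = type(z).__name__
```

x is int; y is int; z is int; result = 'int'

'int'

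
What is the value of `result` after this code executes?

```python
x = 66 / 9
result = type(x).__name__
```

x is float; result = 'float'

'float'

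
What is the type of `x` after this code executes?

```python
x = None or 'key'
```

'or' with None returns the other truthy value (str)

str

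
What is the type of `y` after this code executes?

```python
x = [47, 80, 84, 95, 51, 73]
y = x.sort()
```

list.sort() returns None (mutates in place)

NoneType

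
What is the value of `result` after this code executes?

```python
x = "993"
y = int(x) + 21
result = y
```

x = '993'; y = 1014; result = 1014

1014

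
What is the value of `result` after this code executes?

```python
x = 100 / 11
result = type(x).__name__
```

x is float; result = 'float'

'float'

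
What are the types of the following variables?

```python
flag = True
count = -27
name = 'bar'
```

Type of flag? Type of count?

flag is assigned the constant True, which has type bool; count is assigned a bare integer (no decimal point), so it is an int

bool, int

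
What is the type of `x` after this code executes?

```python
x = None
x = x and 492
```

'and' returns first falsy value (None)

NoneType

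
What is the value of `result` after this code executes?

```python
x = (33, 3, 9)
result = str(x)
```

x = (33, 3, 9); result = '(33, 3, 9)'

'(33, 3, 9)'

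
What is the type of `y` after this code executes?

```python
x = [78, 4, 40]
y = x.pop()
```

list.pop() returns the popped element

int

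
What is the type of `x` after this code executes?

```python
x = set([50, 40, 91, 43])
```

set() constructor returns set

set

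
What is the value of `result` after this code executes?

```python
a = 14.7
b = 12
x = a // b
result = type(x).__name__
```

a is float; b is int; x is float; result = 'float'

'float'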